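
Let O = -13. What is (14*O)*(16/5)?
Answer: -2912/5 ≈ -582.40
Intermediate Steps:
(14*O)*(16/5) = (14*(-13))*(16/5) = -2912/5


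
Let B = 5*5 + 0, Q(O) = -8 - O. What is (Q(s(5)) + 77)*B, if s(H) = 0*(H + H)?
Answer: 1725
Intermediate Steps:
s(H) = 0 (s(H) = 0*(2*H) = 0)
B = 25 (B = 25 + 0 = 25)
(Q(s(5)) + 77)*B = ((-8 - 1*0) + 77)*25 = ((-8 + 0) + 77)*25 = (-8 + 77)*25 = 69*25 = 1725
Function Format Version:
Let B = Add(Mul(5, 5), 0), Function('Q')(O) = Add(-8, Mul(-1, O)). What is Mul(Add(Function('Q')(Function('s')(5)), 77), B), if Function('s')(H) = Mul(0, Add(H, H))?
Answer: 1725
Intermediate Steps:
Function('s')(H) = 0 (Function('s')(H) = Mul(0, Mul(2, H)) = 0)
B = 25 (B = Add(25, 0) = 25)
Mul(Add(Function('Q')(Function('s')(5)), 77), B) = Mul(Add(Add(-8, Mul(-1, 0)), 77), 25) = Mul(Add(Add(-8, 0), 77), 25) = Mul(Add(-8, 77), 25) = Mul(69, 25) = 1725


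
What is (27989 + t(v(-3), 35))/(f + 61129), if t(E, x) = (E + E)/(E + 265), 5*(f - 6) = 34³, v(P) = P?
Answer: 18332780/45192249 ≈ 0.40566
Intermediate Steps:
f = 39334/5 (f = 6 + (⅕)*34³ = 6 + (⅕)*39304 = 6 + 39304/5 = 39334/5 ≈ 7866.8)
t(E, x) = 2*E/(265 + E) (t(E, x) = (2*E)/(265 + E) = 2*E/(265 + E))
(27989 + t(v(-3), 35))/(f + 61129) = (27989 + 2*(-3)/(265 - 3))/(39334/5 + 61129) = (27989 + 2*(-3)/262)/(344979/5) = (27989 + 2*(-3)*(1/262))*(5/344979) = (27989 - 3/131)*(5/344979) = (3666556/131)*(5/344979) = 18332780/45192249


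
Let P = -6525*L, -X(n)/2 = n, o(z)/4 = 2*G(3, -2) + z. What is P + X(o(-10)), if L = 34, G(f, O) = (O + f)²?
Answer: -221786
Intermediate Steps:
o(z) = 8 + 4*z (o(z) = 4*(2*(-2 + 3)² + z) = 4*(2*1² + z) = 4*(2*1 + z) = 4*(2 + z) = 8 + 4*z)
X(n) = -2*n
P = -221850 (P = -6525*34 = -221850)
P + X(o(-10)) = -221850 - 2*(8 + 4*(-10)) = -221850 - 2*(8 - 40) = -221850 - 2*(-32) = -221850 + 64 = -221786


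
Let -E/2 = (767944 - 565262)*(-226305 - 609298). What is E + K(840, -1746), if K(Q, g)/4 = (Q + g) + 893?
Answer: 338723374440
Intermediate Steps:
K(Q, g) = 3572 + 4*Q + 4*g (K(Q, g) = 4*((Q + g) + 893) = 4*(893 + Q + g) = 3572 + 4*Q + 4*g)
E = 338723374492 (E = -2*(767944 - 565262)*(-226305 - 609298) = -405364*(-835603) = -2*(-169361687246) = 338723374492)
E + K(840, -1746) = 338723374492 + (3572 + 4*840 + 4*(-1746)) = 338723374492 + (3572 + 3360 - 6984) = 338723374492 - 52 = 338723374440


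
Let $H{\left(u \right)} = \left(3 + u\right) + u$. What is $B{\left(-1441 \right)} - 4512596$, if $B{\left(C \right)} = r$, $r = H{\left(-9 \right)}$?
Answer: $-4512611$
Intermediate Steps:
$H{\left(u \right)} = 3 + 2 u$
$r = -15$ ($r = 3 + 2 \left(-9\right) = 3 - 18 = -15$)
$B{\left(C \right)} = -15$
$B{\left(-1441 \right)} - 4512596 = -15 - 4512596 = -4512611$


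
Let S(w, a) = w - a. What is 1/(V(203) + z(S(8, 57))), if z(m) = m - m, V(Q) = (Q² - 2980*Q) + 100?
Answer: -1/563631 ≈ -1.7742e-6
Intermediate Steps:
V(Q) = 100 + Q² - 2980*Q
z(m) = 0
1/(V(203) + z(S(8, 57))) = 1/((100 + 203² - 2980*203) + 0) = 1/((100 + 41209 - 604940) + 0) = 1/(-563631 + 0) = 1/(-563631) = -1/563631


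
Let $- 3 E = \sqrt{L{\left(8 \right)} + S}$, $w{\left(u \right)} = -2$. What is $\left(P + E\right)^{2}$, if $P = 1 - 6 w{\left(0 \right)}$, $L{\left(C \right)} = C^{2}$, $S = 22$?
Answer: $\frac{\left(39 - \sqrt{86}\right)^{2}}{9} \approx 98.184$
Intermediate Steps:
$P = 13$ ($P = 1 - -12 = 1 + 12 = 13$)
$E = - \frac{\sqrt{86}}{3}$ ($E = - \frac{\sqrt{8^{2} + 22}}{3} = - \frac{\sqrt{64 + 22}}{3} = - \frac{\sqrt{86}}{3} \approx -3.0912$)
$\left(P + E\right)^{2} = \left(13 - \frac{\sqrt{86}}{3}\right)^{2}$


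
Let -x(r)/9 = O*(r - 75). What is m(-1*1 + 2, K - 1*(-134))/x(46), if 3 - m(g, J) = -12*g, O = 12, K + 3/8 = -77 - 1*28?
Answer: 5/1044 ≈ 0.0047893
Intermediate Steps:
K = -843/8 (K = -3/8 + (-77 - 1*28) = -3/8 + (-77 - 28) = -3/8 - 105 = -843/8 ≈ -105.38)
m(g, J) = 3 + 12*g (m(g, J) = 3 - (-12)*g = 3 + 12*g)
x(r) = 8100 - 108*r (x(r) = -108*(r - 75) = -108*(-75 + r) = -9*(-900 + 12*r) = 8100 - 108*r)
m(-1*1 + 2, K - 1*(-134))/x(46) = (3 + 12*(-1*1 + 2))/(8100 - 108*46) = (3 + 12*(-1 + 2))/(8100 - 4968) = (3 + 12*1)/3132 = (3 + 12)*(1/3132) = 15*(1/3132) = 5/1044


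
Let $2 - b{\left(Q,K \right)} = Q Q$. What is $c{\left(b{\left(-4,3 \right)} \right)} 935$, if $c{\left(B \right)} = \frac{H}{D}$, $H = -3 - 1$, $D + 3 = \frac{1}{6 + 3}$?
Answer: $\frac{16830}{13} \approx 1294.6$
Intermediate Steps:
$D = - \frac{26}{9}$ ($D = -3 + \frac{1}{6 + 3} = -3 + \frac{1}{9} = - \frac{26}{9} \approx -2.8889$)
$H = -4$ ($H = -3 - 1 = -4$)
$b{\left(Q,K \right)} = 2 - Q^{2}$ ($b{\left(Q,K \right)} = 2 - Q Q = 2 - Q^{2}$)
$c{\left(B \right)} = \frac{18}{13}$ ($c{\left(B \right)} = - \frac{4}{- \frac{26}{9}} = \left(-4\right) \left(- \frac{9}{26}\right) = \frac{18}{13}$)
$c{\left(b{\left(-4,3 \right)} \right)} 935 = \frac{18}{13} \cdot 935 = \frac{16830}{13}$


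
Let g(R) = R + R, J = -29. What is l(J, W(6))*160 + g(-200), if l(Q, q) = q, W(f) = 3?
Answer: 80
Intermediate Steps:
g(R) = 2*R
l(J, W(6))*160 + g(-200) = 3*160 + 2*(-200) = 480 - 400 = 80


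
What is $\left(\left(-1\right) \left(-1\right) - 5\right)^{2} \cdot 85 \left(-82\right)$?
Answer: $-111520$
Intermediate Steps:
$\left(\left(-1\right) \left(-1\right) - 5\right)^{2} \cdot 85 \left(-82\right) = \left(1 - 5\right)^{2} \cdot 85 \left(-82\right) = \left(-4\right)^{2} \cdot 85 \left(-82\right) = 16 \cdot 85 \left(-82\right) = 1360 \left(-82\right) = -111520$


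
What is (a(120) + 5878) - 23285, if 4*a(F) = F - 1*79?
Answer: -69587/4 ≈ -17397.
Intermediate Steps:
a(F) = -79/4 + F/4 (a(F) = (F - 1*79)/4 = (F - 79)/4 = (-79 + F)/4 = -79/4 + F/4)
(a(120) + 5878) - 23285 = ((-79/4 + (¼)*120) + 5878) - 23285 = ((-79/4 + 30) + 5878) - 23285 = (41/4 + 5878) - 23285 = 23553/4 - 23285 = -69587/4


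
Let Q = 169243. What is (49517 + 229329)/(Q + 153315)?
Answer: 139423/161279 ≈ 0.86448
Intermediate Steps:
(49517 + 229329)/(Q + 153315) = (49517 + 229329)/(169243 + 153315) = 278846/322558 = 278846*(1/322558) = 139423/161279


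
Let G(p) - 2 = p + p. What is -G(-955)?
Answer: 1908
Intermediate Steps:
G(p) = 2 + 2*p (G(p) = 2 + (p + p) = 2 + 2*p)
-G(-955) = -(2 + 2*(-955)) = -(2 - 1910) = -1*(-1908) = 1908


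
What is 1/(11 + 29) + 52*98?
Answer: 203841/40 ≈ 5096.0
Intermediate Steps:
1/(11 + 29) + 52*98 = 1/40 + 5096 = 203841/40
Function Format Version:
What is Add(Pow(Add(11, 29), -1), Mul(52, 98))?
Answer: Rational(203841, 40) ≈ 5096.0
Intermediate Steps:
Add(Pow(Add(11, 29), -1), Mul(52, 98)) = Add(Pow(40, -1), 5096) = Add(Rational(1, 40), 5096) = Rational(203841, 40)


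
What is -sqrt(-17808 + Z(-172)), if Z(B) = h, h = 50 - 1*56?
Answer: -I*sqrt(17814) ≈ -133.47*I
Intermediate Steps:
h = -6 (h = 50 - 56 = -6)
Z(B) = -6
-sqrt(-17808 + Z(-172)) = -sqrt(-17808 - 6) = -sqrt(-17814) = -I*sqrt(17814)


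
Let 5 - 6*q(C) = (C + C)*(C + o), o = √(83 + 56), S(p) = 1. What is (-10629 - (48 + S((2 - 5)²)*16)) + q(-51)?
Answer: -69355/6 + 17*√139 ≈ -11359.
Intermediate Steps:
o = √139 ≈ 11.790
q(C) = ⅚ - C*(C + √139)/3 (q(C) = ⅚ - (C + C)*(C + √139)/6 = ⅚ - 2*C*(C + √139)/6 = ⅚ - C*(C + √139)/3)
(-10629 - (48 + S((2 - 5)²)*16)) + q(-51) = (-10629 - (48 + 1*16)) + (⅚ - ⅓*(-51)² - ⅓*(-51)*√139) = (-10629 - (48 + 16)) + (⅚ - ⅓*2601 + 17*√139) = (-10629 - 1*64) + (⅚ - 867 + 17*√139) = (-10629 - 64) + (-5197/6 + 17*√139) = -10693 + (-5197/6 + 17*√139) = -69355/6 + 17*√139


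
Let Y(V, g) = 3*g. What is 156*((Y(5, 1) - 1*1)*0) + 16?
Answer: 16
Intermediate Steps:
156*((Y(5, 1) - 1*1)*0) + 16 = 156*((3*1 - 1*1)*0) + 16 = 156*((3 - 1)*0) + 16 = 156*(2*0) + 16 = 156*0 + 16 = 0 + 16 = 16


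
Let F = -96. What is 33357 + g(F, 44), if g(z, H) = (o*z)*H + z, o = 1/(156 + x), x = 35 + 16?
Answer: 2293601/69 ≈ 33241.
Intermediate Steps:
x = 51
o = 1/207 (o = 1/(156 + 51) = 1/207 ≈ 0.0048309)
g(z, H) = z + H*z/207 (g(z, H) = (z/207)*H + z = H*z/207 + z = z + H*z/207)
33357 + g(F, 44) = 33357 + (1/207)*(-96)*(207 + 44) = 33357 + (1/207)*(-96)*251 = 33357 - 8032/69 = 2293601/69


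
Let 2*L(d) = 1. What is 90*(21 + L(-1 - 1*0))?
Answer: 1935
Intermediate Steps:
L(d) = 1/2 (L(d) = (1/2)*1 = 1/2)
90*(21 + L(-1 - 1*0)) = 90*(21 + 1/2) = 90*(43/2) = 1935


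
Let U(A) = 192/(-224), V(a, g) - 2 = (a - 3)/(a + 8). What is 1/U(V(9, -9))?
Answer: -7/6 ≈ -1.1667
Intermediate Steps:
V(a, g) = 2 + (-3 + a)/(8 + a) (V(a, g) = 2 + (a - 3)/(a + 8) = 2 + (-3 + a)/(8 + a))
U(A) = -6/7 (U(A) = 192*(-1/224) = -6/7)
1/U(V(9, -9)) = 1/(-6/7) = -7/6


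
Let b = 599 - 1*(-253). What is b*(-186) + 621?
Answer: -157851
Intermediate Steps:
b = 852 (b = 599 + 253 = 852)
b*(-186) + 621 = 852*(-186) + 621 = -158472 + 621 = -157851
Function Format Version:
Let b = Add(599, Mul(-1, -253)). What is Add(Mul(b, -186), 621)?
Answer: -157851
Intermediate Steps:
b = 852 (b = Add(599, 253) = 852)
Add(Mul(b, -186), 621) = Add(Mul(852, -186), 621) = Add(-158472, 621) = -157851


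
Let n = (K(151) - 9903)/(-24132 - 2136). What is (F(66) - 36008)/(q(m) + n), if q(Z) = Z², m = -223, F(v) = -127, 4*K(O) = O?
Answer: -3796776720/5225164949 ≈ -0.72663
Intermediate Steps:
K(O) = O/4
n = 39461/105072 (n = ((¼)*151 - 9903)/(-24132 - 2136) = (151/4 - 9903)/(-26268) = -39461/4*(-1/26268) = 39461/105072 ≈ 0.37556)
(F(66) - 36008)/(q(m) + n) = (-127 - 36008)/((-223)² + 39461/105072) = -36135/(49729 + 39461/105072) = -36135/5225164949/105072 = -36135*105072/5225164949 = -3796776720/5225164949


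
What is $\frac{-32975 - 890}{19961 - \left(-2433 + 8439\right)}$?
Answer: $- \frac{6773}{2791} \approx -2.4267$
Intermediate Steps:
$\frac{-32975 - 890}{19961 - \left(-2433 + 8439\right)} = \frac{-32975 - 890}{19961 - 6006} = - \frac{33865}{19961 - 6006} = - \frac{33865}{13955} = \left(-33865\right) \frac{1}{13955} = - \frac{6773}{2791}$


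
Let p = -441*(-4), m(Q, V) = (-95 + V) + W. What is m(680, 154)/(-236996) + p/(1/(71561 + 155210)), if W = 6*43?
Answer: 94804098331507/236996 ≈ 4.0002e+8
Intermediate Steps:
W = 258
m(Q, V) = 163 + V (m(Q, V) = (-95 + V) + 258 = 163 + V)
p = 1764
m(680, 154)/(-236996) + p/(1/(71561 + 155210)) = (163 + 154)/(-236996) + 1764/(1/(71561 + 155210)) = 317*(-1/236996) + 1764/(1/226771) = -317/236996 + 1764/(1/226771) = -317/236996 + 1764*226771 = -317/236996 + 400024044 = 94804098331507/236996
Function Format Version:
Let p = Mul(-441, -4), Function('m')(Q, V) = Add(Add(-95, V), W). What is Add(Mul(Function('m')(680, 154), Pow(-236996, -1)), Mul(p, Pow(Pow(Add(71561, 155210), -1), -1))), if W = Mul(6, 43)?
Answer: Rational(94804098331507, 236996) ≈ 4.0002e+8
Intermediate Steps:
W = 258
Function('m')(Q, V) = Add(163, V) (Function('m')(Q, V) = Add(Add(-95, V), 258) = Add(163, V))
p = 1764
Add(Mul(Function('m')(680, 154), Pow(-236996, -1)), Mul(p, Pow(Pow(Add(71561, 155210), -1), -1))) = Add(Mul(Add(163, 154), Pow(-236996, -1)), Mul(1764, Pow(Pow(Add(71561, 155210), -1), -1))) = Add(Mul(317, Rational(-1, 236996)), Mul(1764, Pow(Pow(226771, -1), -1))) = Add(Rational(-317, 236996), Mul(1764, Pow(Rational(1, 226771), -1))) = Add(Rational(-317, 236996), Mul(1764, 226771)) = Add(Rational(-317, 236996), 400024044) = Rational(94804098331507, 236996)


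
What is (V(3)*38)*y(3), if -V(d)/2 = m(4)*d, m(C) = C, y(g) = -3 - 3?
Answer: 5472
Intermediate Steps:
y(g) = -6
V(d) = -8*d
(V(3)*38)*y(3) = (-8*3*38)*(-6) = -24*38*(-6) = -912*(-6) = 5472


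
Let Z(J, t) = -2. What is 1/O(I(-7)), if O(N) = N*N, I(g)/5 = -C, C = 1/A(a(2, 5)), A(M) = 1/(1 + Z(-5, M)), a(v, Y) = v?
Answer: 1/25 ≈ 0.040000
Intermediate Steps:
A(M) = -1 (A(M) = 1/(1 - 2) = 1/(-1) = -1)
C = -1 (C = 1/(-1) = -1)
I(g) = 5 (I(g) = 5*(-1*(-1)) = 5*1 = 5)
O(N) = N²
1/O(I(-7)) = 1/(5²) = 1/25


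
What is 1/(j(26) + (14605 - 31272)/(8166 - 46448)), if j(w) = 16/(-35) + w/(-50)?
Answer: -6699350/3629497 ≈ -1.8458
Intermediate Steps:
j(w) = -16/35 - w/50 (j(w) = 16*(-1/35) + w*(-1/50) = -16/35 - w/50)
1/(j(26) + (14605 - 31272)/(8166 - 46448)) = 1/((-16/35 - 1/50*26) + (14605 - 31272)/(8166 - 46448)) = 1/((-16/35 - 13/25) - 16667/(-38282)) = 1/(-171/175 - 16667*(-1/38282)) = 1/(-171/175 + 16667/38282) = 1/(-3629497/6699350) = -6699350/3629497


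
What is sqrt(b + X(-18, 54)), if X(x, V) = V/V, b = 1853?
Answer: 3*sqrt(206) ≈ 43.058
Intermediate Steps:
X(x, V) = 1
sqrt(b + X(-18, 54)) = sqrt(1853 + 1) = sqrt(1854) = 3*sqrt(206)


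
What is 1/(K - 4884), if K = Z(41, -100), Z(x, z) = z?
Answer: -1/4984 ≈ -0.00020064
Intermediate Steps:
K = -100
1/(K - 4884) = 1/(-100 - 4884) = 1/(-4984) = -1/4984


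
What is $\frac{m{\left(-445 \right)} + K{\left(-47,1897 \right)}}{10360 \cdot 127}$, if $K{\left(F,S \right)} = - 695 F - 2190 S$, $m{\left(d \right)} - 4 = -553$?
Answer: $- \frac{294451}{93980} \approx -3.1331$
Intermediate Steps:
$m{\left(d \right)} = -549$ ($m{\left(d \right)} = 4 - 553 = -549$)
$K{\left(F,S \right)} = - 2190 S - 695 F$
$\frac{m{\left(-445 \right)} + K{\left(-47,1897 \right)}}{10360 \cdot 127} = \frac{-549 - 4121765}{10360 \cdot 127} = \frac{-549 + \left(-4154430 + 32665\right)}{1315720} = \left(-549 - 4121765\right) \frac{1}{1315720} = \left(-4122314\right) \frac{1}{1315720} = - \frac{294451}{93980}$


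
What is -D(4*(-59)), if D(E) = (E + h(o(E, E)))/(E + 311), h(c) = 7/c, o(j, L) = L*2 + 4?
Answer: 22091/7020 ≈ 3.1469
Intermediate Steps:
o(j, L) = 4 + 2*L (o(j, L) = 2*L + 4 = 4 + 2*L)
D(E) = (E + 7/(4 + 2*E))/(311 + E) (D(E) = (E + 7/(4 + 2*E))/(E + 311) = (E + 7/(4 + 2*E))/(311 + E))
-D(4*(-59)) = -(7/2 + (4*(-59))*(2 + 4*(-59)))/((2 + 4*(-59))*(311 + 4*(-59))) = -(7/2 - 236*(2 - 236))/((2 - 236)*(311 - 236)) = -(7/2 - 236*(-234))/((-234)*75) = -(-1)*(7/2 + 55224)/(234*75) = -(-1)*110455/(234*75*2) = -1*(-22091/7020) = 22091/7020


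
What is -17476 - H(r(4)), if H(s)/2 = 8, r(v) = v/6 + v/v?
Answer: -17492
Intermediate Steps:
r(v) = 1 + v/6 (r(v) = v*(⅙) + 1 = v/6 + 1 = 1 + v/6)
H(s) = 16 (H(s) = 2*8 = 16)
-17476 - H(r(4)) = -17476 - 1*16 = -17476 - 16 = -17492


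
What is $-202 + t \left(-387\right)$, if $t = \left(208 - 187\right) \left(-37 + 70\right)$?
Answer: $-268393$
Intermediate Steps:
$t = 693$ ($t = 21 \cdot 33 = 693$)
$-202 + t \left(-387\right) = -202 + 693 \left(-387\right) = -202 - 268191 = -268393$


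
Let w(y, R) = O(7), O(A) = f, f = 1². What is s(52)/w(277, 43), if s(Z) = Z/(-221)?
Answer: -4/17 ≈ -0.23529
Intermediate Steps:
s(Z) = -Z/221 (s(Z) = Z*(-1/221) = -Z/221)
f = 1
O(A) = 1
w(y, R) = 1
s(52)/w(277, 43) = -1/221*52/1 = -4/17*1 = -4/17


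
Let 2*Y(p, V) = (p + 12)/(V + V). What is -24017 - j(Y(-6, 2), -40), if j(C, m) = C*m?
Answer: -23987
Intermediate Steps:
Y(p, V) = (12 + p)/(4*V) (Y(p, V) = ((p + 12)/(V + V))/2 = ((12 + p)/((2*V)))/2 = ((12 + p)*(1/(2*V)))/2 = ((12 + p)/(2*V))/2 = (12 + p)/(4*V))
-24017 - j(Y(-6, 2), -40) = -24017 - (¼)*(12 - 6)/2*(-40) = -24017 - (¼)*(½)*6*(-40) = -24017 - 3*(-40)/4 = -24017 - 1*(-30) = -24017 + 30 = -23987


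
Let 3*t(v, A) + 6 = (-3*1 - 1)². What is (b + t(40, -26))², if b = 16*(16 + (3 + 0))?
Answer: 850084/9 ≈ 94454.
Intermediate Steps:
b = 304 (b = 16*(16 + 3) = 16*19 = 304)
t(v, A) = 10/3 (t(v, A) = -2 + (-3*1 - 1)²/3 = -2 + (-3 - 1)²/3 = -2 + (⅓)*(-4)² = -2 + (⅓)*16 = -2 + 16/3 = 10/3)
(b + t(40, -26))² = (304 + 10/3)² = (922/3)² = 850084/9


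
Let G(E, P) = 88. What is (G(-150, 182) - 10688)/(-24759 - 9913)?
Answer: 1325/4334 ≈ 0.30572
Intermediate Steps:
(G(-150, 182) - 10688)/(-24759 - 9913) = (88 - 10688)/(-24759 - 9913) = -10600/(-34672) = -10600*(-1/34672) = 1325/4334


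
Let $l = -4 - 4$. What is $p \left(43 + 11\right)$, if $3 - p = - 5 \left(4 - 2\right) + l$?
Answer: $1134$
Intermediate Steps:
$l = -8$
$p = 21$ ($p = 3 - \left(- 5 \left(4 - 2\right) - 8\right) = 3 - \left(\left(-5\right) 2 - 8\right) = 3 - \left(-10 - 8\right) = 3 - -18 = 3 + 18 = 21$)
$p \left(43 + 11\right) = 21 \left(43 + 11\right) = 21 \cdot 54 = 1134$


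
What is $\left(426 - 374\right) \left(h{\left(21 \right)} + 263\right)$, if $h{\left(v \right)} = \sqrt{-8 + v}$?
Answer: $13676 + 52 \sqrt{13} \approx 13863.0$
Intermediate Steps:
$\left(426 - 374\right) \left(h{\left(21 \right)} + 263\right) = \left(426 - 374\right) \left(\sqrt{-8 + 21} + 263\right) = 52 \left(\sqrt{13} + 263\right) = 52 \left(263 + \sqrt{13}\right) = 13676 + 52 \sqrt{13}$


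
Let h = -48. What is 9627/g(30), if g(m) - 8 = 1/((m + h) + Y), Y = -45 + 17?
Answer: 442842/367 ≈ 1206.7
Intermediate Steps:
Y = -28
g(m) = 8 + 1/(-76 + m) (g(m) = 8 + 1/((m - 48) - 28) = 8 + 1/((-48 + m) - 28) = 8 + 1/(-76 + m))
9627/g(30) = 9627/(((-607 + 8*30)/(-76 + 30))) = 9627/(((-607 + 240)/(-46))) = 9627/((-1/46*(-367))) = 9627/(367/46) = 9627*(46/367) = 442842/367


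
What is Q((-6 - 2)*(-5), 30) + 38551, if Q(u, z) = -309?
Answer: 38242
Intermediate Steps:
Q((-6 - 2)*(-5), 30) + 38551 = -309 + 38551 = 38242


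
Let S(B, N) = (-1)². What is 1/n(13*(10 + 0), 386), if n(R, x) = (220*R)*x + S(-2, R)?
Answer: 1/11039601 ≈ 9.0583e-8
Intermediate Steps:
S(B, N) = 1
n(R, x) = 1 + 220*R*x (n(R, x) = (220*R)*x + 1 = 220*R*x + 1 = 1 + 220*R*x)
1/n(13*(10 + 0), 386) = 1/(1 + 220*(13*(10 + 0))*386) = 1/(1 + 220*(13*10)*386) = 1/(1 + 220*130*386) = 1/(1 + 11039600) = 1/11039601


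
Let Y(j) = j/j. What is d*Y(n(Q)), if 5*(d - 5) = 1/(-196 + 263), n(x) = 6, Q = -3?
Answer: 1676/335 ≈ 5.0030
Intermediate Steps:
Y(j) = 1
d = 1676/335 (d = 5 + 1/(5*(-196 + 263)) = 5 + (⅕)/67 = 5 + (⅕)*(1/67) = 5 + 1/335 = 1676/335 ≈ 5.0030)
d*Y(n(Q)) = (1676/335)*1 = 1676/335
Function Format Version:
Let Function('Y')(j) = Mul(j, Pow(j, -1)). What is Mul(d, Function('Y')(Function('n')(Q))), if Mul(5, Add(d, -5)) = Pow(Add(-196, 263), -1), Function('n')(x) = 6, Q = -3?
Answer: Rational(1676, 335) ≈ 5.0030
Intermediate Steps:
Function('Y')(j) = 1
d = Rational(1676, 335) (d = Add(5, Mul(Rational(1, 5), Pow(Add(-196, 263), -1))) = Add(5, Mul(Rational(1, 5), Pow(67, -1))) = Add(5, Mul(Rational(1, 5), Rational(1, 67))) = Add(5, Rational(1, 335)) = Rational(1676, 335) ≈ 5.0030)
Mul(d, Function('Y')(Function('n')(Q))) = Mul(Rational(1676, 335), 1) = Rational(1676, 335)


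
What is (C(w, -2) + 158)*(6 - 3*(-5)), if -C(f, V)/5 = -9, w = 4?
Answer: 4263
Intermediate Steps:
C(f, V) = 45 (C(f, V) = -5*(-9) = 45)
(C(w, -2) + 158)*(6 - 3*(-5)) = (45 + 158)*(6 - 3*(-5)) = 203*(6 + 15) = 203*21 = 4263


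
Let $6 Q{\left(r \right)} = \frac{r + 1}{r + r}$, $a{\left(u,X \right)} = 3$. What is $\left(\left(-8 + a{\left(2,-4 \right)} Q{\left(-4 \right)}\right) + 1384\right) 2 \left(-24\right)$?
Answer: $-66057$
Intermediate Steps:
$Q{\left(r \right)} = \frac{1 + r}{12 r}$ ($Q{\left(r \right)} = \frac{\left(r + 1\right) \frac{1}{r + r}}{6} = \frac{\left(1 + r\right) \frac{1}{2 r}}{6} = \frac{\frac{1}{2} \frac{1}{r} \left(1 + r\right)}{6} = \frac{1 + r}{12 r}$)
$\left(\left(-8 + a{\left(2,-4 \right)} Q{\left(-4 \right)}\right) + 1384\right) 2 \left(-24\right) = \left(\left(-8 + 3 \frac{1 - 4}{12 \left(-4\right)}\right) + 1384\right) 2 \left(-24\right) = \left(\left(-8 + 3 \cdot \frac{1}{12} \left(- \frac{1}{4}\right) \left(-3\right)\right) + 1384\right) \left(-48\right) = \left(\left(-8 + 3 \cdot \frac{1}{16}\right) + 1384\right) \left(-48\right) = \left(\left(-8 + \frac{3}{16}\right) + 1384\right) \left(-48\right) = \left(- \frac{125}{16} + 1384\right) \left(-48\right) = \frac{22019}{16} \left(-48\right) = -66057$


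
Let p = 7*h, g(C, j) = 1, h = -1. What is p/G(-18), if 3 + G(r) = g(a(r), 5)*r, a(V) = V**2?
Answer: 1/3 ≈ 0.33333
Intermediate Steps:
G(r) = -3 + r (G(r) = -3 + 1*r = -3 + r)
p = -7 (p = 7*(-1) = -7)
p/G(-18) = -7/(-3 - 18) = -7/(-21) = -7*(-1/21) = 1/3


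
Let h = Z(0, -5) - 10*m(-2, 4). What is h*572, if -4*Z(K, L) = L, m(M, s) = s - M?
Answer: -33605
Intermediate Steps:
Z(K, L) = -L/4
h = -235/4 (h = -¼*(-5) - 10*(4 - 1*(-2)) = 5/4 - 10*(4 + 2) = 5/4 - 10*6 = 5/4 - 60 = -235/4 ≈ -58.750)
h*572 = -235/4*572 = -33605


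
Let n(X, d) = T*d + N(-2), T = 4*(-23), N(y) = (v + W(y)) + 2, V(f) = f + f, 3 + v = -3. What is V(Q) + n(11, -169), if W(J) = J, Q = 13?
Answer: 15568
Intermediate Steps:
v = -6 (v = -3 - 3 = -6)
V(f) = 2*f
N(y) = -4 + y (N(y) = (-6 + y) + 2 = -4 + y)
T = -92
n(X, d) = -6 - 92*d (n(X, d) = -92*d + (-4 - 2) = -92*d - 6 = -6 - 92*d)
V(Q) + n(11, -169) = 2*13 + (-6 - 92*(-169)) = 26 + (-6 + 15548) = 26 + 15542 = 15568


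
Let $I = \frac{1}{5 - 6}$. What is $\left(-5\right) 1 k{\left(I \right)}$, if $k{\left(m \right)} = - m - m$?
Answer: $-10$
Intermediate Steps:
$I = -1$ ($I = \frac{1}{5 - 6} = \frac{1}{-1} = -1$)
$k{\left(m \right)} = - 2 m$
$\left(-5\right) 1 k{\left(I \right)} = \left(-5\right) 1 \left(\left(-2\right) \left(-1\right)\right) = \left(-5\right) 2 = -10$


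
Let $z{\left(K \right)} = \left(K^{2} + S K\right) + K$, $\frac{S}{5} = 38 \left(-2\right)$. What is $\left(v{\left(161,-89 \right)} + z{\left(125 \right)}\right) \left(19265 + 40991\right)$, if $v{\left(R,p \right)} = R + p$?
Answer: $-1908789568$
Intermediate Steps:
$S = -380$ ($S = 5 \cdot 38 \left(-2\right) = 5 \left(-76\right) = -380$)
$z{\left(K \right)} = K^{2} - 379 K$ ($z{\left(K \right)} = \left(K^{2} - 380 K\right) + K = K^{2} - 379 K$)
$\left(v{\left(161,-89 \right)} + z{\left(125 \right)}\right) \left(19265 + 40991\right) = \left(\left(161 - 89\right) + 125 \left(-379 + 125\right)\right) \left(19265 + 40991\right) = \left(72 + 125 \left(-254\right)\right) 60256 = \left(72 - 31750\right) 60256 = \left(-31678\right) 60256 = -1908789568$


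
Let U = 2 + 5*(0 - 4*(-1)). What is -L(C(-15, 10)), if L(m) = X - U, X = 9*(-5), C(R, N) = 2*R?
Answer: 67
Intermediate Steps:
U = 22 (U = 2 + 5*(0 + 4) = 2 + 5*4 = 2 + 20 = 22)
X = -45
L(m) = -67 (L(m) = -45 - 1*22 = -45 - 22 = -67)
-L(C(-15, 10)) = -1*(-67) = 67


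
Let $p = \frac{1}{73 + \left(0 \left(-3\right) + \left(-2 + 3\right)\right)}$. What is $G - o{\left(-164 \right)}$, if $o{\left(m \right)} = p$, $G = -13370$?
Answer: $- \frac{989381}{74} \approx -13370.0$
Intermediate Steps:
$p = \frac{1}{74}$ ($p = \frac{1}{73 + \left(0 + 1\right)} = \frac{1}{73 + 1} = \frac{1}{74} \approx 0.013514$)
$o{\left(m \right)} = \frac{1}{74}$
$G - o{\left(-164 \right)} = -13370 - \frac{1}{74} = - \frac{989381}{74}$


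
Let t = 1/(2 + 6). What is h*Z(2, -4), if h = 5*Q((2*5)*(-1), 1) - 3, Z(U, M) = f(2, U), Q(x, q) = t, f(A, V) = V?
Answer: -19/4 ≈ -4.7500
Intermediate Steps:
t = ⅛ (t = 1/8 = ⅛ ≈ 0.12500)
Q(x, q) = ⅛
Z(U, M) = U
h = -19/8 (h = 5*(⅛) - 3 = 5/8 - 3 = -19/8 ≈ -2.3750)
h*Z(2, -4) = -19/8*2 = -19/4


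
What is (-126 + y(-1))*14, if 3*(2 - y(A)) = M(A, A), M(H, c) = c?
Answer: -5194/3 ≈ -1731.3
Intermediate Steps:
y(A) = 2 - A/3
(-126 + y(-1))*14 = (-126 + (2 - 1/3*(-1)))*14 = (-126 + (2 + 1/3))*14 = (-126 + 7/3)*14 = -371/3*14 = -5194/3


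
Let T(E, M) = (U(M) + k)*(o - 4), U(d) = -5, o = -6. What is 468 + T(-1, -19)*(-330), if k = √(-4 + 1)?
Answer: -16032 + 3300*I*√3 ≈ -16032.0 + 5715.8*I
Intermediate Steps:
k = I*√3 (k = √(-3) = I*√3 ≈ 1.732*I)
T(E, M) = 50 - 10*I*√3 (T(E, M) = (-5 + I*√3)*(-6 - 4) = (-5 + I*√3)*(-10) = 50 - 10*I*√3)
468 + T(-1, -19)*(-330) = 468 + (50 - 10*I*√3)*(-330) = 468 + (-16500 + 3300*I*√3) = -16032 + 3300*I*√3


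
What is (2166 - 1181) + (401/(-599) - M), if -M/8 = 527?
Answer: 3114998/599 ≈ 5200.3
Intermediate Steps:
M = -4216 (M = -8*527 = -4216)
(2166 - 1181) + (401/(-599) - M) = (2166 - 1181) + (401/(-599) - 1*(-4216)) = 985 + (401*(-1/599) + 4216) = 985 + (-401/599 + 4216) = 985 + 2524983/599 = 3114998/599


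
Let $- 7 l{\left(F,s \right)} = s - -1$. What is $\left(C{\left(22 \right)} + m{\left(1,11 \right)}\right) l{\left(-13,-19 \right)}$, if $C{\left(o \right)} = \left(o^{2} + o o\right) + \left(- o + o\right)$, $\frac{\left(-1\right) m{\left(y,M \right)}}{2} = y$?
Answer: $2484$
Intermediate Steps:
$m{\left(y,M \right)} = - 2 y$
$l{\left(F,s \right)} = - \frac{1}{7} - \frac{s}{7}$ ($l{\left(F,s \right)} = - \frac{s - -1}{7} = - \frac{s + 1}{7} = - \frac{1 + s}{7} = - \frac{1}{7} - \frac{s}{7}$)
$C{\left(o \right)} = 2 o^{2}$ ($C{\left(o \right)} = \left(o^{2} + o^{2}\right) + 0 = 2 o^{2} + 0 = 2 o^{2}$)
$\left(C{\left(22 \right)} + m{\left(1,11 \right)}\right) l{\left(-13,-19 \right)} = \left(2 \cdot 22^{2} - 2\right) \left(- \frac{1}{7} - - \frac{19}{7}\right) = \left(2 \cdot 484 - 2\right) \left(- \frac{1}{7} + \frac{19}{7}\right) = \left(968 - 2\right) \frac{18}{7} = 966 \cdot \frac{18}{7} = 2484$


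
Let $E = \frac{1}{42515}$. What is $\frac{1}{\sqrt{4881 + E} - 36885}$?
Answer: $- \frac{1568165775}{57841587095159} - \frac{2 \sqrt{2205632666435}}{57841587095159} \approx -2.7163 \cdot 10^{-5}$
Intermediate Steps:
$E = \frac{1}{42515} \approx 2.3521 \cdot 10^{-5}$
$\frac{1}{\sqrt{4881 + E} - 36885} = \frac{1}{\sqrt{4881 + \frac{1}{42515}} - 36885} = \frac{1}{\sqrt{\frac{207515716}{42515}} - 36885} = \frac{1}{\frac{2 \sqrt{2205632666435}}{42515} - 36885} = \frac{1}{-36885 + \frac{2 \sqrt{2205632666435}}{42515}}$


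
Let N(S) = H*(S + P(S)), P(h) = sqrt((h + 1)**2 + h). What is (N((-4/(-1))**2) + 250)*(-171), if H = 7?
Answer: -61902 - 1197*sqrt(305) ≈ -82807.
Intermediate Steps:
P(h) = sqrt(h + (1 + h)**2) (P(h) = sqrt((1 + h)**2 + h) = sqrt(h + (1 + h)**2))
N(S) = 7*S + 7*sqrt(S + (1 + S)**2) (N(S) = 7*(S + sqrt(S + (1 + S)**2)) = 7*S + 7*sqrt(S + (1 + S)**2))
(N((-4/(-1))**2) + 250)*(-171) = ((7*(-4/(-1))**2 + 7*sqrt((-4/(-1))**2 + (1 + (-4/(-1))**2)**2)) + 250)*(-171) = ((7*(-4*(-1))**2 + 7*sqrt((-4*(-1))**2 + (1 + (-4*(-1))**2)**2)) + 250)*(-171) = ((7*4**2 + 7*sqrt(4**2 + (1 + 4**2)**2)) + 250)*(-171) = ((7*16 + 7*sqrt(16 + (1 + 16)**2)) + 250)*(-171) = ((112 + 7*sqrt(16 + 17**2)) + 250)*(-171) = ((112 + 7*sqrt(16 + 289)) + 250)*(-171) = ((112 + 7*sqrt(305)) + 250)*(-171) = (362 + 7*sqrt(305))*(-171) = -61902 - 1197*sqrt(305)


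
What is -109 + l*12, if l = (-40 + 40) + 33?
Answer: 287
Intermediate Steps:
l = 33 (l = 0 + 33 = 33)
-109 + l*12 = -109 + 33*12 = -109 + 396 = 287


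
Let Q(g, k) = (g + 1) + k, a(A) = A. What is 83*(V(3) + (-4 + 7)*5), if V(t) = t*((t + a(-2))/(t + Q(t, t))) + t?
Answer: 15189/10 ≈ 1518.9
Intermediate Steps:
Q(g, k) = 1 + g + k (Q(g, k) = (1 + g) + k = 1 + g + k)
V(t) = t + t*(-2 + t)/(1 + 3*t) (V(t) = t*((t - 2)/(t + (1 + t + t))) + t = t*((-2 + t)/(t + (1 + 2*t))) + t = t*((-2 + t)/(1 + 3*t)) + t = t*(-2 + t)/(1 + 3*t) + t = t + t*(-2 + t)/(1 + 3*t))
83*(V(3) + (-4 + 7)*5) = 83*(3*(-1 + 4*3)/(1 + 3*3) + (-4 + 7)*5) = 83*(3*(-1 + 12)/(1 + 9) + 3*5) = 83*(3*11/10 + 15) = 83*(3*(⅒)*11 + 15) = 83*(33/10 + 15) = 83*(183/10) = 15189/10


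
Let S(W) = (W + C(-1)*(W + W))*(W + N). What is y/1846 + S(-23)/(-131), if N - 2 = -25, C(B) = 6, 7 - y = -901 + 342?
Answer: -12657869/120913 ≈ -104.69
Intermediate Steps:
y = 566 (y = 7 - (-901 + 342) = 7 - 1*(-559) = 7 + 559 = 566)
N = -23 (N = 2 - 25 = -23)
S(W) = 13*W*(-23 + W) (S(W) = (W + 6*(W + W))*(W - 23) = (W + 6*(2*W))*(-23 + W) = (W + 12*W)*(-23 + W) = (13*W)*(-23 + W) = 13*W*(-23 + W))
y/1846 + S(-23)/(-131) = 566/1846 + (13*(-23)*(-23 - 23))/(-131) = 566*(1/1846) + (13*(-23)*(-46))*(-1/131) = 283/923 + 13754*(-1/131) = 283/923 - 13754/131 = -12657869/120913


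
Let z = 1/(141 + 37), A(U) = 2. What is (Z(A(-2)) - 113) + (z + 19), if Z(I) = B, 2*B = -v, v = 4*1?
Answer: -17087/178 ≈ -95.994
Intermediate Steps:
v = 4
z = 1/178 ≈ 0.0056180
B = -2 (B = (-1*4)/2 = (1/2)*(-4) = -2)
Z(I) = -2
(Z(A(-2)) - 113) + (z + 19) = (-2 - 113) + (1/178 + 19) = -115 + 3383/178 = -17087/178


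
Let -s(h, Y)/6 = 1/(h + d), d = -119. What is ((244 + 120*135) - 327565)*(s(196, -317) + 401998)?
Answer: -9630389654640/77 ≈ -1.2507e+11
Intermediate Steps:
s(h, Y) = -6/(-119 + h) (s(h, Y) = -6/(h - 119) = -6/(-119 + h))
((244 + 120*135) - 327565)*(s(196, -317) + 401998) = ((244 + 120*135) - 327565)*(-6/(-119 + 196) + 401998) = ((244 + 16200) - 327565)*(-6/77 + 401998) = (16444 - 327565)*(-6*1/77 + 401998) = -311121*(-6/77 + 401998) = -311121*30953840/77 = -9630389654640/77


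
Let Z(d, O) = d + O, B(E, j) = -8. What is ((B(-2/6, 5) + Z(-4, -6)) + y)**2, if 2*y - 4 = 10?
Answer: 121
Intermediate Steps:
y = 7 (y = 2 + (1/2)*10 = 2 + 5 = 7)
Z(d, O) = O + d
((B(-2/6, 5) + Z(-4, -6)) + y)**2 = ((-8 + (-6 - 4)) + 7)**2 = ((-8 - 10) + 7)**2 = (-18 + 7)**2 = (-11)**2 = 121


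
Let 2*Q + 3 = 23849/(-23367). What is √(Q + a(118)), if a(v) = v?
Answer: √63332304477/23367 ≈ 10.770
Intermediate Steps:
Q = -46975/23367 (Q = -3/2 + (23849/(-23367))/2 = -3/2 + (23849*(-1/23367))/2 = -3/2 + (½)*(-23849/23367) = -3/2 - 23849/46734 = -46975/23367 ≈ -2.0103)
√(Q + a(118)) = √(-46975/23367 + 118) = √(2710331/23367) = √63332304477/23367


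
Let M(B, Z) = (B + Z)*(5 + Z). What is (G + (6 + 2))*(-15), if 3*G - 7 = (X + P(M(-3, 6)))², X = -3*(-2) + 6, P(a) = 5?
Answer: -1600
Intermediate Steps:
M(B, Z) = (5 + Z)*(B + Z)
X = 12 (X = 6 + 6 = 12)
G = 296/3 (G = 7/3 + (12 + 5)²/3 = 7/3 + (⅓)*17² = 7/3 + (⅓)*289 = 7/3 + 289/3 = 296/3 ≈ 98.667)
(G + (6 + 2))*(-15) = (296/3 + (6 + 2))*(-15) = (296/3 + 8)*(-15) = (320/3)*(-15) = -1600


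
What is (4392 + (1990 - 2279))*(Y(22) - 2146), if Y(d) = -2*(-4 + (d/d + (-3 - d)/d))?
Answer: -8771095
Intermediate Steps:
Y(d) = 6 - 2*(-3 - d)/d (Y(d) = -2*(-4 + (1 + (-3 - d)/d)) = -2*(-3 + (-3 - d)/d) = 6 - 2*(-3 - d)/d)
(4392 + (1990 - 2279))*(Y(22) - 2146) = (4392 + (1990 - 2279))*((8 + 6/22) - 2146) = (4392 - 289)*((8 + 6*(1/22)) - 2146) = 4103*((8 + 3/11) - 2146) = 4103*(91/11 - 2146) = 4103*(-23515/11) = -8771095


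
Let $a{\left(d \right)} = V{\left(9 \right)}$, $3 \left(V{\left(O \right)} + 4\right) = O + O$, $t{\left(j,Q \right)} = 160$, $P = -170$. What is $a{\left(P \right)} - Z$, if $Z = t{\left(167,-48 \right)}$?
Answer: $-158$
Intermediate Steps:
$Z = 160$
$V{\left(O \right)} = -4 + \frac{2 O}{3}$ ($V{\left(O \right)} = -4 + \frac{O + O}{3} = -4 + \frac{2 O}{3}$)
$a{\left(d \right)} = 2$ ($a{\left(d \right)} = -4 + \frac{2}{3} \cdot 9 = -4 + 6 = 2$)
$a{\left(P \right)} - Z = 2 - 160 = -158$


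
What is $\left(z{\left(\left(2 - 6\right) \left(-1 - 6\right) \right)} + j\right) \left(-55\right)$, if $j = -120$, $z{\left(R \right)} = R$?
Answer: $5060$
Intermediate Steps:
$\left(z{\left(\left(2 - 6\right) \left(-1 - 6\right) \right)} + j\right) \left(-55\right) = \left(\left(2 - 6\right) \left(-1 - 6\right) - 120\right) \left(-55\right) = \left(\left(-4\right) \left(-7\right) - 120\right) \left(-55\right) = \left(28 - 120\right) \left(-55\right) = \left(-92\right) \left(-55\right) = 5060$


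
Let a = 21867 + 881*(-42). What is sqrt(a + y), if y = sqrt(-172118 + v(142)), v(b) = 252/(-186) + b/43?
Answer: sqrt(-26893215015 + 1333*I*sqrt(305831120434))/1333 ≈ 1.686 + 123.04*I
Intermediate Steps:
v(b) = -42/31 + b/43 (v(b) = 252*(-1/186) + b*(1/43) = -42/31 + b/43)
a = -15135 (a = 21867 - 37002 = -15135)
y = I*sqrt(305831120434)/1333 (y = sqrt(-172118 + (-42/31 + (1/43)*142)) = sqrt(-172118 + (-42/31 + 142/43)) = sqrt(-172118 + 2596/1333) = sqrt(-229430698/1333) = I*sqrt(305831120434)/1333 ≈ 414.87*I)
sqrt(a + y) = sqrt(-15135 + I*sqrt(305831120434)/1333)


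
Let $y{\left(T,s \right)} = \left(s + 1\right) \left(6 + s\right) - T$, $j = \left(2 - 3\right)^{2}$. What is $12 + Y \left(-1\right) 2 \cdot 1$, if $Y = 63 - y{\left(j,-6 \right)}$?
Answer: $-116$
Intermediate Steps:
$j = 1$ ($j = \left(-1\right)^{2} = 1$)
$y{\left(T,s \right)} = - T + \left(1 + s\right) \left(6 + s\right)$ ($y{\left(T,s \right)} = \left(1 + s\right) \left(6 + s\right) - T = - T + \left(1 + s\right) \left(6 + s\right)$)
$Y = 64$ ($Y = 63 - \left(6 + \left(-6\right)^{2} - 1 + 7 \left(-6\right)\right) = 63 - \left(6 + 36 - 1 - 42\right) = 63 - -1 = 63 + 1 = 64$)
$12 + Y \left(-1\right) 2 \cdot 1 = 12 + 64 \left(-1\right) 2 \cdot 1 = 12 + 64 \left(\left(-2\right) 1\right) = 12 + 64 \left(-2\right) = 12 - 128 = -116$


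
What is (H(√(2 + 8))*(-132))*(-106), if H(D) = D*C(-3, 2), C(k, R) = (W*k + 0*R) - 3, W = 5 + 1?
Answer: -293832*√10 ≈ -9.2918e+5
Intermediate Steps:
W = 6
C(k, R) = -3 + 6*k (C(k, R) = (6*k + 0*R) - 3 = (6*k + 0) - 3 = 6*k - 3 = -3 + 6*k)
H(D) = -21*D (H(D) = D*(-3 + 6*(-3)) = D*(-3 - 18) = D*(-21) = -21*D)
(H(√(2 + 8))*(-132))*(-106) = (-21*√(2 + 8)*(-132))*(-106) = (-21*√10*(-132))*(-106) = (2772*√10)*(-106) = -293832*√10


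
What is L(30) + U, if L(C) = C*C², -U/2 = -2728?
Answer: 32456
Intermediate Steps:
U = 5456 (U = -2*(-2728) = 5456)
L(C) = C³
L(30) + U = 30³ + 5456 = 27000 + 5456 = 32456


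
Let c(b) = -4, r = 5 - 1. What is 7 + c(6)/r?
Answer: 6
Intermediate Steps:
r = 4
7 + c(6)/r = 7 - 4/4 = 7 + (1/4)*(-4) = 7 - 1 = 6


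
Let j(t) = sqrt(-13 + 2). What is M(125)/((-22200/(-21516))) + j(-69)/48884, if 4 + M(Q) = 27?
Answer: 41239/1850 + I*sqrt(11)/48884 ≈ 22.291 + 6.7847e-5*I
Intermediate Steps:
M(Q) = 23 (M(Q) = -4 + 27 = 23)
j(t) = I*sqrt(11) (j(t) = sqrt(-11) = I*sqrt(11))
M(125)/((-22200/(-21516))) + j(-69)/48884 = 23/((-22200/(-21516))) + (I*sqrt(11))/48884 = 23/((-22200*(-1/21516))) + (I*sqrt(11))*(1/48884) = 23/(1850/1793) + I*sqrt(11)/48884 = 23*(1793/1850) + I*sqrt(11)/48884 = 41239/1850 + I*sqrt(11)/48884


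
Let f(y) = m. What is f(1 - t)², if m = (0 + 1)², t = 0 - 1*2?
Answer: 1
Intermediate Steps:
t = -2 (t = 0 - 2 = -2)
m = 1 (m = 1² = 1)
f(y) = 1
f(1 - t)² = 1² = 1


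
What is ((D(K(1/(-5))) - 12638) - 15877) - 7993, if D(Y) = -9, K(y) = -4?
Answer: -36517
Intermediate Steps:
((D(K(1/(-5))) - 12638) - 15877) - 7993 = ((-9 - 12638) - 15877) - 7993 = (-12647 - 15877) - 7993 = -28524 - 7993 = -36517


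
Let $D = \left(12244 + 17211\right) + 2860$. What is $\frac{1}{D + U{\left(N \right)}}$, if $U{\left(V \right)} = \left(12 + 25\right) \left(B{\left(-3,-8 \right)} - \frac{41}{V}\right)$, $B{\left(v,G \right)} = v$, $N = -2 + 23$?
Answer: $\frac{21}{674767} \approx 3.1122 \cdot 10^{-5}$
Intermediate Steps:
$D = 32315$ ($D = 29455 + 2860 = 32315$)
$N = 21$
$U{\left(V \right)} = -111 - \frac{1517}{V}$ ($U{\left(V \right)} = \left(12 + 25\right) \left(-3 - \frac{41}{V}\right) = 37 \left(-3 - \frac{41}{V}\right) = -111 - \frac{1517}{V}$)
$\frac{1}{D + U{\left(N \right)}} = \frac{1}{32315 - \left(111 + \frac{1517}{21}\right)} = \frac{1}{32315 - \frac{3848}{21}} = \frac{1}{\frac{674767}{21}} = \frac{21}{674767}$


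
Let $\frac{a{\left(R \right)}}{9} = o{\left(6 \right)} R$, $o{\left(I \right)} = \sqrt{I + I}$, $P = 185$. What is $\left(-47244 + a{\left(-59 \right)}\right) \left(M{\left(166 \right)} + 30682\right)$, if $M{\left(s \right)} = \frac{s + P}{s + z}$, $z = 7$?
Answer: $- \frac{250787073228}{173} - \frac{5637453894 \sqrt{3}}{173} \approx -1.5061 \cdot 10^{9}$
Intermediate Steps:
$o{\left(I \right)} = \sqrt{2} \sqrt{I}$ ($o{\left(I \right)} = \sqrt{2 I} = \sqrt{2} \sqrt{I}$)
$a{\left(R \right)} = 18 R \sqrt{3}$ ($a{\left(R \right)} = 9 \sqrt{2} \sqrt{6} R = 9 \cdot 2 \sqrt{3} R = 9 \cdot 2 R \sqrt{3} = 18 R \sqrt{3}$)
$M{\left(s \right)} = \frac{185 + s}{7 + s}$ ($M{\left(s \right)} = \frac{s + 185}{s + 7} = \frac{185 + s}{7 + s}$)
$\left(-47244 + a{\left(-59 \right)}\right) \left(M{\left(166 \right)} + 30682\right) = \left(-47244 + 18 \left(-59\right) \sqrt{3}\right) \left(\frac{185 + 166}{7 + 166} + 30682\right) = \left(-47244 - 1062 \sqrt{3}\right) \left(\frac{1}{173} \cdot 351 + 30682\right) = \left(-47244 - 1062 \sqrt{3}\right) \left(\frac{351}{173} + 30682\right) = \left(-47244 - 1062 \sqrt{3}\right) \frac{5308337}{173} = - \frac{250787073228}{173} - \frac{5637453894 \sqrt{3}}{173}$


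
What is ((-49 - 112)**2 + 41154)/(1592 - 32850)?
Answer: -67075/31258 ≈ -2.1459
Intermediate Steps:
((-49 - 112)**2 + 41154)/(1592 - 32850) = ((-161)**2 + 41154)/(-31258) = (25921 + 41154)*(-1/31258) = 67075*(-1/31258) = -67075/31258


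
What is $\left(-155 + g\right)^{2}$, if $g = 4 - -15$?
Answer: $18496$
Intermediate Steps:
$g = 19$ ($g = 4 + 15 = 19$)
$\left(-155 + g\right)^{2} = \left(-155 + 19\right)^{2} = \left(-136\right)^{2} = 18496$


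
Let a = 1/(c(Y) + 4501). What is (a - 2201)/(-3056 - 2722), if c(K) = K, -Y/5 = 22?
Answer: 1610765/4228533 ≈ 0.38093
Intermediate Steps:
Y = -110 (Y = -5*22 = -110)
a = 1/4391 (a = 1/(-110 + 4501) = 1/4391 ≈ 0.00022774)
(a - 2201)/(-3056 - 2722) = (1/4391 - 2201)/(-3056 - 2722) = -9664590/4391/(-5778) = -9664590/4391*(-1/5778) = 1610765/4228533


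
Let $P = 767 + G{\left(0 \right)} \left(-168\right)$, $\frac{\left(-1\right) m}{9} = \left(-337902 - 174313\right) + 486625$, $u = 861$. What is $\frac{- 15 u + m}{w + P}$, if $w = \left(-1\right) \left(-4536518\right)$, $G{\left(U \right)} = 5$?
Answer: $\frac{43479}{907289} \approx 0.047922$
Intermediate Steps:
$m = 230310$ ($m = - 9 \left(\left(-337902 - 174313\right) + 486625\right) = - 9 \left(-512215 + 486625\right) = \left(-9\right) \left(-25590\right) = 230310$)
$w = 4536518$
$P = -73$ ($P = 767 + 5 \left(-168\right) = 767 - 840 = -73$)
$\frac{- 15 u + m}{w + P} = \frac{\left(-15\right) 861 + 230310}{4536518 - 73} = \frac{-12915 + 230310}{4536445} = 217395 \cdot \frac{1}{4536445} = \frac{43479}{907289}$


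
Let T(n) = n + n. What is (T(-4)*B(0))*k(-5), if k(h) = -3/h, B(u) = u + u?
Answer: 0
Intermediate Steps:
B(u) = 2*u
T(n) = 2*n
(T(-4)*B(0))*k(-5) = ((2*(-4))*(2*0))*(-3/(-5)) = (-8*0)*(-3*(-⅕)) = 0*(⅗) = 0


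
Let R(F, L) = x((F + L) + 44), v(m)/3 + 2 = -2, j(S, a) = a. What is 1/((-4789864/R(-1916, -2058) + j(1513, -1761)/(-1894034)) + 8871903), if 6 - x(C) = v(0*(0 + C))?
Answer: 17046306/146697090720479 ≈ 1.1620e-7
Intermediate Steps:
v(m) = -12 (v(m) = -6 + 3*(-2) = -6 - 6 = -12)
x(C) = 18 (x(C) = 6 - 1*(-12) = 6 + 12 = 18)
R(F, L) = 18
1/((-4789864/R(-1916, -2058) + j(1513, -1761)/(-1894034)) + 8871903) = 1/((-4789864/18 - 1761/(-1894034)) + 8871903) = 1/((-4789864*1/18 - 1761*(-1/1894034)) + 8871903) = 1/((-2394932/9 + 1761/1894034) + 8871903) = 1/(-4536082619839/17046306 + 8871903) = 1/(146697090720479/17046306) = 17046306/146697090720479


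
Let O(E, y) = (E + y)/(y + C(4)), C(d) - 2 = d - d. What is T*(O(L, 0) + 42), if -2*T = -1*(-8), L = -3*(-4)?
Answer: -192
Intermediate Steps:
C(d) = 2 (C(d) = 2 + (d - d) = 2 + 0 = 2)
L = 12
O(E, y) = (E + y)/(2 + y) (O(E, y) = (E + y)/(y + 2) = (E + y)/(2 + y))
T = -4 (T = -(-1)*(-8)/2 = -1/2*8 = -4)
T*(O(L, 0) + 42) = -4*((12 + 0)/(2 + 0) + 42) = -4*(12/2 + 42) = -4*((1/2)*12 + 42) = -4*(6 + 42) = -4*48 = -192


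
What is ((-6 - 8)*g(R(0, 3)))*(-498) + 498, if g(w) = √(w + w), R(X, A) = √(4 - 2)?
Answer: 498 + 6972*2^(¾) ≈ 12223.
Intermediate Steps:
R(X, A) = √2
g(w) = √2*√w (g(w) = √(2*w) = √2*√w)
((-6 - 8)*g(R(0, 3)))*(-498) + 498 = ((-6 - 8)*(√2*√(√2)))*(-498) + 498 = -14*√2*2^(¼)*(-498) + 498 = -14*2^(¾)*(-498) + 498 = 6972*2^(¾) + 498 = 498 + 6972*2^(¾)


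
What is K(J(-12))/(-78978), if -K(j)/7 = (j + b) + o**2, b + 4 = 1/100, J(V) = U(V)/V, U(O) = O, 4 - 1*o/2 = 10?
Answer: 98707/7897800 ≈ 0.012498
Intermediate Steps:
o = -12 (o = 8 - 2*10 = 8 - 20 = -12)
J(V) = 1 (J(V) = V/V = 1)
b = -399/100 (b = -4 + 1/100 = -399/100 ≈ -3.9900)
K(j) = -98007/100 - 7*j (K(j) = -7*((j - 399/100) + (-12)**2) = -7*((-399/100 + j) + 144) = -7*(14001/100 + j) = -98007/100 - 7*j)
K(J(-12))/(-78978) = (-98007/100 - 7*1)/(-78978) = (-98007/100 - 7)*(-1/78978) = -98707/100*(-1/78978) = 98707/7897800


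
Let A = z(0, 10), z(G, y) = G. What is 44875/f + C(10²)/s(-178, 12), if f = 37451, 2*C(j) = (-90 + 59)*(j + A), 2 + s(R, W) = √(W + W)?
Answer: -5760030/37451 - 155*√6 ≈ -533.47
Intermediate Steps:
s(R, W) = -2 + √2*√W (s(R, W) = -2 + √(W + W) = -2 + √(2*W) = -2 + √2*√W)
A = 0
C(j) = -31*j/2 (C(j) = ((-90 + 59)*(j + 0))/2 = (-31*j)/2 = -31*j/2)
44875/f + C(10²)/s(-178, 12) = 44875/37451 + (-31/2*10²)/(-2 + √2*√12) = 44875*(1/37451) + (-31/2*100)/(-2 + √2*(2*√3)) = 44875/37451 - 1550/(-2 + 2*√6)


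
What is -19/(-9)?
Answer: 19/9 ≈ 2.1111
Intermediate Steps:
-19/(-9) = -⅑*(-19) = 19/9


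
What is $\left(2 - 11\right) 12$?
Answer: $-108$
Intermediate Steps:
$\left(2 - 11\right) 12 = \left(-9\right) 12 = -108$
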